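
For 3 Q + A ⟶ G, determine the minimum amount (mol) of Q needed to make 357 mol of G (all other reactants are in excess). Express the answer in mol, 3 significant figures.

1070 mol

n(G) = 357.0 mol
n(Q) = (3/1) × 357.0 = 1071 mol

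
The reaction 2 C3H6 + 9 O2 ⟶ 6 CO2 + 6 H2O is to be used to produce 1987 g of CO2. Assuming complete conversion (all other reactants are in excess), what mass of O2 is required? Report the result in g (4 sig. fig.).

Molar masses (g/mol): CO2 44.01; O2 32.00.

2167 g

n(CO2) = 1987 / 44.01 = 45.15 mol
n(O2) = (9/6) × 45.15 = 67.73 mol
mass = 67.73 × 32.00 = 2167 g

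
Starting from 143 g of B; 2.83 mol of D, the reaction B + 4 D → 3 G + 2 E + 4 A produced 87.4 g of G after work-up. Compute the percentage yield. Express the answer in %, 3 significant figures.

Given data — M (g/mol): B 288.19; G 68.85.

85.3 %

n(B) = 143.0 / 288.19 = 0.4962 mol
n(D) = 2.830 mol
n/ν for B = 0.4962/1 = 0.4962
n/ν for D = 2.830/4 = 0.7075
Smallest n/ν is B → limiting reagent.
theoretical n(G) = (3/1) × 0.4962 = 1.489 mol → 102.5 g
% yield = 87.4 / 102.5 × 100 = 85.27 %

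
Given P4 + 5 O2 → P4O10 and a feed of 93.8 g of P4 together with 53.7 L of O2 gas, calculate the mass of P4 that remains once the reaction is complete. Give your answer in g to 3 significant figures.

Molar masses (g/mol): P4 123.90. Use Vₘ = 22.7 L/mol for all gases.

35.2 g

n(P4) = 93.80 / 123.90 = 0.7571 mol
n(O2) = 53.70 / 22.7 = 2.366 mol
n/ν → P4: 0.7571, O2: 0.4732; O2 is limiting.
P4 consumed = (1/5) × 2.366 = 0.4732 mol
P4 remaining = 0.7571 − 0.4732 = 0.2839 mol
mass = 0.2839 × 123.90 = 35.18 g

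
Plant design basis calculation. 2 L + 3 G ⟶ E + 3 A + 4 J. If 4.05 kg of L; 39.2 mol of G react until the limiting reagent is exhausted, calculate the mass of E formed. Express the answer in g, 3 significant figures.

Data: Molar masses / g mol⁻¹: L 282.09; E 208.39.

1500 g

n(L) = 4.050×1000 / 282.09 = 14.36 mol
n(G) = 39.20 mol
n/ν for L = 14.36/2 = 7.180
n/ν for G = 39.20/3 = 13.07
Smallest n/ν is L → limiting reagent.
n(E) = (1/2) × 14.36 = 7.180 mol
mass = 7.180 × 208.39 = 1496 g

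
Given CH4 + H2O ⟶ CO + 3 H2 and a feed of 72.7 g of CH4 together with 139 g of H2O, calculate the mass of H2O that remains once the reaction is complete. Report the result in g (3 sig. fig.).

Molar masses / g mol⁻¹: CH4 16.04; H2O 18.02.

57.3 g

n(CH4) = 72.70 / 16.04 = 4.532 mol
n(H2O) = 139.0 / 18.02 = 7.714 mol
n/ν → CH4: 4.532, H2O: 7.714; CH4 is limiting.
H2O consumed = (1/1) × 4.532 = 4.532 mol
H2O remaining = 7.714 − 4.532 = 3.182 mol
mass = 3.182 × 18.02 = 57.34 g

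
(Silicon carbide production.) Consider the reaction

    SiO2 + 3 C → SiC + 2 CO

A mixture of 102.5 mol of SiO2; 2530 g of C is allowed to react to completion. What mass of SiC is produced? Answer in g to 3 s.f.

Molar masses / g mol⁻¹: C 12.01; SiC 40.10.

n(SiO2) = 102.5 mol
n(C) = 2530 / 12.01 = 210.7 mol
n/ν for SiO2 = 102.5/1 = 102.5
n/ν for C = 210.7/3 = 70.23
Smallest n/ν is C → limiting reagent.
n(SiC) = (1/3) × 210.7 = 70.23 mol
mass = 70.23 × 40.10 = 2816 g

2820 g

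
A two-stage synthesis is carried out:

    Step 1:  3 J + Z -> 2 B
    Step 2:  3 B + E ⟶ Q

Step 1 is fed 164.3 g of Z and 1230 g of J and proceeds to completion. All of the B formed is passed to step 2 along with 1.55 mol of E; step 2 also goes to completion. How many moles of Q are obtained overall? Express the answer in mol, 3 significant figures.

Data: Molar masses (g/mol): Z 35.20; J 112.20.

1.55 mol

Step 1:
n(Z) = 164.3 / 35.20 = 4.668 mol
n(J) = 1230 / 112.20 = 10.96 mol
n/ν for Z = 4.668/1 = 4.668
n/ν for J = 10.96/3 = 3.653
Smallest n/ν is J → limiting reagent.
n(B) produced = (2/3) × 10.96 = 7.307 mol
Step 2:
n(B) available = 7.307 mol
n(E) = 1.550 mol
n/ν for B = 7.307/3 = 2.436
n/ν for E = 1.550/1 = 1.550
Smallest n/ν is E → limiting reagent.
n(Q) = (1/1) × 1.550 = 1.550 mol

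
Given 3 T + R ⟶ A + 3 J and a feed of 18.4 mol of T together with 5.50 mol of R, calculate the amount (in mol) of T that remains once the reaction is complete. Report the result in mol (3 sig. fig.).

n(T) = 18.40 mol
n(R) = 5.500 mol
n/ν for T = 18.40/3 = 6.133
n/ν for R = 5.500/1 = 5.500
Smallest n/ν is R → limiting reagent.
T consumed = (3/1) × 5.500 = 16.50 mol
T remaining = 18.40 − 16.50 = 1.900 mol

1.90 mol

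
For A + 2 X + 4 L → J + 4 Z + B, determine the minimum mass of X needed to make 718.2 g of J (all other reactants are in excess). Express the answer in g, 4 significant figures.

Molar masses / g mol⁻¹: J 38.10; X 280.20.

10560 g

n(J) = 718.2 / 38.10 = 18.85 mol
n(X) = (2/1) × 18.85 = 37.70 mol
mass = 37.70 × 280.20 = 10560 g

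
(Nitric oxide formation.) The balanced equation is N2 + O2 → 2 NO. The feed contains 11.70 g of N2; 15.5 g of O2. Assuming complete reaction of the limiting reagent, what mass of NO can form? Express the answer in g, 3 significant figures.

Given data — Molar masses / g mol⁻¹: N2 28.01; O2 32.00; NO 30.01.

25.1 g

n(N2) = 11.70 / 28.01 = 0.4177 mol
n(O2) = 15.50 / 32.00 = 0.4844 mol
n/ν for N2 = 0.4177/1 = 0.4177
n/ν for O2 = 0.4844/1 = 0.4844
Smallest n/ν is N2 → limiting reagent.
n(NO) = (2/1) × 0.4177 = 0.8354 mol
mass = 0.8354 × 30.01 = 25.07 g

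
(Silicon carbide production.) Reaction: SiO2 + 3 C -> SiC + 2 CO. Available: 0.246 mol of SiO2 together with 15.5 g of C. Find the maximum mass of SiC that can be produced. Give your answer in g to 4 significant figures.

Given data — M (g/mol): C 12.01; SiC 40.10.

n(SiO2) = 0.2460 mol
n(C) = 15.50 / 12.01 = 1.291 mol
n/ν → SiO2: 0.2460, C: 0.4303; SiO2 is limiting.
n(SiC) = (1/1) × 0.2460 = 0.2460 mol
mass = 0.2460 × 40.10 = 9.865 g

9.865 g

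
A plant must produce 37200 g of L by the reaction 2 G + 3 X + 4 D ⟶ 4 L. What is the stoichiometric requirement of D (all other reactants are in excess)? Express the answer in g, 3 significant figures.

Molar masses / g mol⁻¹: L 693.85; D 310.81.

n(L) = 37200 / 693.85 = 53.61 mol
n(D) = (4/4) × 53.61 = 53.61 mol
mass = 53.61 × 310.81 = 16660 g

16700 g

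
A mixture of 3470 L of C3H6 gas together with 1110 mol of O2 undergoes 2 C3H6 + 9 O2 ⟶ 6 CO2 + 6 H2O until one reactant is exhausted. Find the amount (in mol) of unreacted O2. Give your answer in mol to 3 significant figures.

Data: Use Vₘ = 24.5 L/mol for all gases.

473 mol

n(C3H6) = 3470 / 24.5 = 141.6 mol
n(O2) = 1110 mol
n/ν for C3H6 = 141.6/2 = 70.80
n/ν for O2 = 1110/9 = 123.3
Smallest n/ν is C3H6 → limiting reagent.
O2 consumed = (9/2) × 141.6 = 637.2 mol
O2 remaining = 1110 − 637.2 = 472.8 mol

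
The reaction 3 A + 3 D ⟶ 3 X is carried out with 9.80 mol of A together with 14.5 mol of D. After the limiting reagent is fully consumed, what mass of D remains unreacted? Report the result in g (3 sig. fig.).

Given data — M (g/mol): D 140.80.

n(A) = 9.800 mol
n(D) = 14.50 mol
n/ν for A = 9.800/3 = 3.267
n/ν for D = 14.50/3 = 4.833
Smallest n/ν is A → limiting reagent.
D consumed = (3/3) × 9.800 = 9.800 mol
D remaining = 14.50 − 9.800 = 4.700 mol
mass = 4.700 × 140.80 = 661.8 g

662 g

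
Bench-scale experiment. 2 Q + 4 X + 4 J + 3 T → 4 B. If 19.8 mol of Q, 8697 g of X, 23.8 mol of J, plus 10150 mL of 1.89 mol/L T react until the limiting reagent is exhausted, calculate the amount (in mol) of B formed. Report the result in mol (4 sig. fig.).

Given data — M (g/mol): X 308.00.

23.80 mol

n(Q) = 19.80 mol
n(X) = 8697 / 308.00 = 28.24 mol
n(J) = 23.80 mol
n(T) = 1.89 × 10150/1000 = 19.18 mol
n/ν → Q: 9.900, X: 7.060, J: 5.950, T: 6.393; J is limiting.
n(B) = (4/4) × 23.80 = 23.80 mol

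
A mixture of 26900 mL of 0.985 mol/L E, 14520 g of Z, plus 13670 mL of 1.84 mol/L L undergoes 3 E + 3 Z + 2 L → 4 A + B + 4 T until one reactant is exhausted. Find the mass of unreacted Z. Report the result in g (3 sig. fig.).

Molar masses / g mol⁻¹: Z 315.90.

n(E) = 0.985 × 26900/1000 = 26.50 mol
n(Z) = 14520 / 315.90 = 45.96 mol
n(L) = 1.84 × 13670/1000 = 25.15 mol
n/ν for E = 26.50/3 = 8.833
n/ν for Z = 45.96/3 = 15.32
n/ν for L = 25.15/2 = 12.58
Smallest n/ν is E → limiting reagent.
Z consumed = (3/3) × 26.50 = 26.50 mol
Z remaining = 45.96 − 26.50 = 19.46 mol
mass = 19.46 × 315.90 = 6147 g

6150 g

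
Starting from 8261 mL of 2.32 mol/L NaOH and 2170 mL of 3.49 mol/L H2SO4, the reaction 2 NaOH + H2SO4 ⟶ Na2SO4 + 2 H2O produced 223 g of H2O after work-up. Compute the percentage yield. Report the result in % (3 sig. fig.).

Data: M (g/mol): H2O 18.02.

81.7 %

n(NaOH) = 2.32 × 8261/1000 = 19.17 mol
n(H2SO4) = 3.49 × 2170/1000 = 7.573 mol
n/ν for NaOH = 19.17/2 = 9.585
n/ν for H2SO4 = 7.573/1 = 7.573
Smallest n/ν is H2SO4 → limiting reagent.
theoretical n(H2O) = (2/1) × 7.573 = 15.15 mol → 273.0 g
% yield = 223 / 273.0 × 100 = 81.68 %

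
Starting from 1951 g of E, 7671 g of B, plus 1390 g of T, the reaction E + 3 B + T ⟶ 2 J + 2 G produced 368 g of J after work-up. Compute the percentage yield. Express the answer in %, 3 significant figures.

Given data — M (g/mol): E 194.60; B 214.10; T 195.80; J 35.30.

73.4 %

n(E) = 1951 / 194.60 = 10.03 mol
n(B) = 7671 / 214.10 = 35.83 mol
n(T) = 1390 / 195.80 = 7.099 mol
n/ν → E: 10.03, B: 11.94, T: 7.099; T is limiting.
theoretical n(J) = (2/1) × 7.099 = 14.20 mol → 501.3 g
% yield = 368 / 501.3 × 100 = 73.41 %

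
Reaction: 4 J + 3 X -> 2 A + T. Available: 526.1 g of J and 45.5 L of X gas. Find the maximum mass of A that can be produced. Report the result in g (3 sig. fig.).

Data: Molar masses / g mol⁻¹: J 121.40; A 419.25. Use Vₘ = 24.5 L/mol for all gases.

n(J) = 526.1 / 121.40 = 4.334 mol
n(X) = 45.50 / 24.5 = 1.857 mol
n/ν for J = 4.334/4 = 1.084
n/ν for X = 1.857/3 = 0.6190
Smallest n/ν is X → limiting reagent.
n(A) = (2/3) × 1.857 = 1.238 mol
mass = 1.238 × 419.25 = 519.0 g

519 g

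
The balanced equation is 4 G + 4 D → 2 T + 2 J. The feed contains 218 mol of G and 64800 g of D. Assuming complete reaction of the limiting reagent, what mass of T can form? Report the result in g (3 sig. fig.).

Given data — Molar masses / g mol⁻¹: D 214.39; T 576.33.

n(G) = 218.0 mol
n(D) = 64800 / 214.39 = 302.3 mol
n/ν for G = 218.0/4 = 54.50
n/ν for D = 302.3/4 = 75.58
Smallest n/ν is G → limiting reagent.
n(T) = (2/4) × 218.0 = 109.0 mol
mass = 109.0 × 576.33 = 62820 g

62800 g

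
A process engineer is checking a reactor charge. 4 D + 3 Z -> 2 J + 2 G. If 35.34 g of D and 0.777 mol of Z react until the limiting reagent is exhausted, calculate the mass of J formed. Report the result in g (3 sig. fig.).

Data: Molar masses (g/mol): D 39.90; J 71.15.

31.5 g

n(D) = 35.34 / 39.90 = 0.8857 mol
n(Z) = 0.7770 mol
n/ν → D: 0.2214, Z: 0.2590; D is limiting.
n(J) = (2/4) × 0.8857 = 0.4429 mol
mass = 0.4429 × 71.15 = 31.51 g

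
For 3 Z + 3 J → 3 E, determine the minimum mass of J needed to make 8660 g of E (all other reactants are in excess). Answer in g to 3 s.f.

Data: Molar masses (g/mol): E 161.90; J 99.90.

5340 g

n(E) = 8660 / 161.90 = 53.49 mol
n(J) = (3/3) × 53.49 = 53.49 mol
mass = 53.49 × 99.90 = 5344 g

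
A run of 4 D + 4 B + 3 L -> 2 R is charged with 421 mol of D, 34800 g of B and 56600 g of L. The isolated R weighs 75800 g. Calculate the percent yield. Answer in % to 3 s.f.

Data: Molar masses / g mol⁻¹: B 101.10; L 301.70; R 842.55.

71.9 %

n(D) = 421.0 mol
n(B) = 34800 / 101.10 = 344.2 mol
n(L) = 56600 / 301.70 = 187.6 mol
n/ν → D: 105.3, B: 86.05, L: 62.53; L is limiting.
theoretical n(R) = (2/3) × 187.6 = 125.1 mol → 105400 g
% yield = 75800 / 105400 × 100 = 71.92 %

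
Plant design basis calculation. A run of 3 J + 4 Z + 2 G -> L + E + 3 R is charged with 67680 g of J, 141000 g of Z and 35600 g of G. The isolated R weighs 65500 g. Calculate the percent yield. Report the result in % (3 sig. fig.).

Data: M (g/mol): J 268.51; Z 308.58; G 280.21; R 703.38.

n(J) = 67680 / 268.51 = 252.1 mol
n(Z) = 141000 / 308.58 = 456.9 mol
n(G) = 35600 / 280.21 = 127.0 mol
n/ν → J: 84.03, Z: 114.2, G: 63.50; G is limiting.
theoretical n(R) = (3/2) × 127.0 = 190.5 mol → 134000 g
% yield = 65500 / 134000 × 100 = 48.88 %

48.9 %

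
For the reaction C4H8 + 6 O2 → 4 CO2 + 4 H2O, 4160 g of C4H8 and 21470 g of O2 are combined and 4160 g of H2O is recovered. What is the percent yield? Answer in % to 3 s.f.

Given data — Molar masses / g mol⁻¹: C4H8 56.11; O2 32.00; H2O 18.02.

n(C4H8) = 4160 / 56.11 = 74.14 mol
n(O2) = 21470 / 32.00 = 670.9 mol
n/ν for C4H8 = 74.14/1 = 74.14
n/ν for O2 = 670.9/6 = 111.8
Smallest n/ν is C4H8 → limiting reagent.
theoretical n(H2O) = (4/1) × 74.14 = 296.6 mol → 5345 g
% yield = 4160 / 5345 × 100 = 77.83 %

77.8 %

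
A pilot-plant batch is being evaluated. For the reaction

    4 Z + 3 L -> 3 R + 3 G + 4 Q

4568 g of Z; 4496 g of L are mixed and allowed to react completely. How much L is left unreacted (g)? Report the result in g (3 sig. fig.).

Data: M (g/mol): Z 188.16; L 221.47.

463 g

n(Z) = 4568 / 188.16 = 24.28 mol
n(L) = 4496 / 221.47 = 20.30 mol
n/ν for Z = 24.28/4 = 6.070
n/ν for L = 20.30/3 = 6.767
Smallest n/ν is Z → limiting reagent.
L consumed = (3/4) × 24.28 = 18.21 mol
L remaining = 20.30 − 18.21 = 2.090 mol
mass = 2.090 × 221.47 = 462.9 g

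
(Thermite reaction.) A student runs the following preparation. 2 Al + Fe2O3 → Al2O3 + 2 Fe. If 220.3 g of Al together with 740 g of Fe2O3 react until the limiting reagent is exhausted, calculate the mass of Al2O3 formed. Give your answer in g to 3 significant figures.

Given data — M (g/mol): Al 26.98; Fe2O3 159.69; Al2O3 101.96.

416 g

n(Al) = 220.3 / 26.98 = 8.165 mol
n(Fe2O3) = 740.0 / 159.69 = 4.634 mol
n/ν for Al = 8.165/2 = 4.083
n/ν for Fe2O3 = 4.634/1 = 4.634
Smallest n/ν is Al → limiting reagent.
n(Al2O3) = (1/2) × 8.165 = 4.083 mol
mass = 4.083 × 101.96 = 416.3 g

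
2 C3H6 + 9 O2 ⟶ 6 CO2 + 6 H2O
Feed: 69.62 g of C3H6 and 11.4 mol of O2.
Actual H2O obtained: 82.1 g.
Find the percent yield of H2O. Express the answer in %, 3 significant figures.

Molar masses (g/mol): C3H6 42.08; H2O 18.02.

n(C3H6) = 69.62 / 42.08 = 1.654 mol
n(O2) = 11.40 mol
n/ν for C3H6 = 1.654/2 = 0.8270
n/ν for O2 = 11.40/9 = 1.267
Smallest n/ν is C3H6 → limiting reagent.
theoretical n(H2O) = (6/2) × 1.654 = 4.962 mol → 89.42 g
% yield = 82.1 / 89.42 × 100 = 91.81 %

91.8 %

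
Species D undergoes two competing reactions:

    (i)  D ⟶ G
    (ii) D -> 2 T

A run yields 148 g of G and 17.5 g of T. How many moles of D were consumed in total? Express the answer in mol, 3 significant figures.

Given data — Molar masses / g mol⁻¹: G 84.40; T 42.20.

n(G) = 148 / 84.40 = 1.754 mol
n(T) = 17.5 / 42.20 = 0.4147 mol
n(D) via (i) = (1/1)×1.754 = 1.754 mol
n(D) via (ii) = (1/2)×0.4147 = 0.2074 mol
total n(D) = 1.754 + 0.2074 = 1.961 mol

1.96 mol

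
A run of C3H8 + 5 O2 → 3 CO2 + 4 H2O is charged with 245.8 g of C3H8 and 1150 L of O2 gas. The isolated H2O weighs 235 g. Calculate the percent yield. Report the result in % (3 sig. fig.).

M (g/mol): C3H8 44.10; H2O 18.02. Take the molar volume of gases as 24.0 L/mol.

n(C3H8) = 245.8 / 44.10 = 5.574 mol
n(O2) = 1150 / 24.0 = 47.92 mol
n/ν → C3H8: 5.574, O2: 9.584; C3H8 is limiting.
theoretical n(H2O) = (4/1) × 5.574 = 22.30 mol → 401.8 g
% yield = 235 / 401.8 × 100 = 58.49 %

58.5 %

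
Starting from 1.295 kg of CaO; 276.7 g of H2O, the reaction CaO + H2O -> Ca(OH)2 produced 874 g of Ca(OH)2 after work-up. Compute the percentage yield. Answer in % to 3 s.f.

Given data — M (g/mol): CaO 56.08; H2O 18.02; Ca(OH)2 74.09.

76.8 %

n(CaO) = 1.295×1000 / 56.08 = 23.09 mol
n(H2O) = 276.7 / 18.02 = 15.36 mol
n/ν for CaO = 23.09/1 = 23.09
n/ν for H2O = 15.36/1 = 15.36
Smallest n/ν is H2O → limiting reagent.
theoretical n(Ca(OH)2) = (1/1) × 15.36 = 15.36 mol → 1138 g
% yield = 874 / 1138 × 100 = 76.80 %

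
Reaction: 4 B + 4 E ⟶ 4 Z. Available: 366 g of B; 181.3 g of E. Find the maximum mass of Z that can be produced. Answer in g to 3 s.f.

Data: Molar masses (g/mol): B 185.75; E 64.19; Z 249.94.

n(B) = 366.0 / 185.75 = 1.970 mol
n(E) = 181.3 / 64.19 = 2.824 mol
n/ν for B = 1.970/4 = 0.4925
n/ν for E = 2.824/4 = 0.7060
Smallest n/ν is B → limiting reagent.
n(Z) = (4/4) × 1.970 = 1.970 mol
mass = 1.970 × 249.94 = 492.4 g

492 g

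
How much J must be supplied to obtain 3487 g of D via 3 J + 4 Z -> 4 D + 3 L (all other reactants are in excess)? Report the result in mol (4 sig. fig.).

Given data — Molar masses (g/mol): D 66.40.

39.39 mol

n(D) = 3487 / 66.40 = 52.52 mol
n(J) = (3/4) × 52.52 = 39.39 mol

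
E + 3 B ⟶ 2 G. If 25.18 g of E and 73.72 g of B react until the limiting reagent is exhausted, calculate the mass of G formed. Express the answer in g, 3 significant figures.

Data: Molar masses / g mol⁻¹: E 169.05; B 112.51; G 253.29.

75.5 g

n(E) = 25.18 / 169.05 = 0.1490 mol
n(B) = 73.72 / 112.51 = 0.6552 mol
n/ν for E = 0.1490/1 = 0.1490
n/ν for B = 0.6552/3 = 0.2184
Smallest n/ν is E → limiting reagent.
n(G) = (2/1) × 0.1490 = 0.2980 mol
mass = 0.2980 × 253.29 = 75.48 g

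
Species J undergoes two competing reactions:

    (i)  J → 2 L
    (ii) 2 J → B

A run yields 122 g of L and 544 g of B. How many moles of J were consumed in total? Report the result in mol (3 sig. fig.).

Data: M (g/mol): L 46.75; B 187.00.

7.12 mol

n(L) = 122 / 46.75 = 2.610 mol
n(B) = 544 / 187.00 = 2.909 mol
n(J) via (i) = (1/2)×2.610 = 1.305 mol
n(J) via (ii) = (2/1)×2.909 = 5.818 mol
total n(J) = 1.305 + 5.818 = 7.123 mol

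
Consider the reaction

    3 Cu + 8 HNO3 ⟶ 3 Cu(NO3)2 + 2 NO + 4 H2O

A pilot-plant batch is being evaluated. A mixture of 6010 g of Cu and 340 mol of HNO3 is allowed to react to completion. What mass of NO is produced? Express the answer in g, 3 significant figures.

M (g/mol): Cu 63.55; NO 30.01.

n(Cu) = 6010 / 63.55 = 94.57 mol
n(HNO3) = 340.0 mol
n/ν → Cu: 31.52, HNO3: 42.50; Cu is limiting.
n(NO) = (2/3) × 94.57 = 63.05 mol
mass = 63.05 × 30.01 = 1892 g

1890 g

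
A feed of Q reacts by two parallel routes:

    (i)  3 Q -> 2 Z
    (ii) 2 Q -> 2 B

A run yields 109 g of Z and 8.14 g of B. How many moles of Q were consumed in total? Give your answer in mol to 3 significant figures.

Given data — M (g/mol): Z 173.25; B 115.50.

n(Z) = 109 / 173.25 = 0.6291 mol
n(B) = 8.14 / 115.50 = 0.07048 mol
n(Q) via (i) = (3/2)×0.6291 = 0.9437 mol
n(Q) via (ii) = (2/2)×0.07048 = 0.07048 mol
total n(Q) = 0.9437 + 0.07048 = 1.014 mol

1.01 mol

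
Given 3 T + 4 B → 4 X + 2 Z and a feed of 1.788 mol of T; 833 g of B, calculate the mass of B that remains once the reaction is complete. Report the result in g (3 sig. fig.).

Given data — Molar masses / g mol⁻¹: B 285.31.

153 g

n(T) = 1.788 mol
n(B) = 833.0 / 285.31 = 2.920 mol
n/ν for T = 1.788/3 = 0.5960
n/ν for B = 2.920/4 = 0.7300
Smallest n/ν is T → limiting reagent.
B consumed = (4/3) × 1.788 = 2.384 mol
B remaining = 2.920 − 2.384 = 0.5360 mol
mass = 0.5360 × 285.31 = 152.9 g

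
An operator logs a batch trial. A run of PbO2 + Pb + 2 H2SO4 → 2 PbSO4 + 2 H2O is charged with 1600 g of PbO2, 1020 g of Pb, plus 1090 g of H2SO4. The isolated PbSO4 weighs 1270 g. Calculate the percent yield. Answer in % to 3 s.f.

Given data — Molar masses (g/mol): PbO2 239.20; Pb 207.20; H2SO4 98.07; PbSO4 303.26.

n(PbO2) = 1600 / 239.20 = 6.689 mol
n(Pb) = 1020 / 207.20 = 4.923 mol
n(H2SO4) = 1090 / 98.07 = 11.11 mol
n/ν → PbO2: 6.689, Pb: 4.923, H2SO4: 5.555; Pb is limiting.
theoretical n(PbSO4) = (2/1) × 4.923 = 9.846 mol → 2986 g
% yield = 1270 / 2986 × 100 = 42.53 %

42.5 %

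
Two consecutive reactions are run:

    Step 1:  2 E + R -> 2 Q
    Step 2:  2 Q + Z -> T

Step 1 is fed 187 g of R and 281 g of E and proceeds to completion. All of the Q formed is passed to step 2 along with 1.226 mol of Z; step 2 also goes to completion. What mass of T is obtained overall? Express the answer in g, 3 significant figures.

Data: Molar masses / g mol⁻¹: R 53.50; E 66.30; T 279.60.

343 g

Step 1:
n(R) = 187.0 / 53.50 = 3.495 mol
n(E) = 281.0 / 66.30 = 4.238 mol
n/ν for R = 3.495/1 = 3.495
n/ν for E = 4.238/2 = 2.119
Smallest n/ν is E → limiting reagent.
n(Q) produced = (2/2) × 4.238 = 4.238 mol
Step 2:
n(Q) available = 4.238 mol
n(Z) = 1.226 mol
n/ν for Q = 4.238/2 = 2.119
n/ν for Z = 1.226/1 = 1.226
Smallest n/ν is Z → limiting reagent.
n(T) = (1/1) × 1.226 = 1.226 mol
mass = 1.226 × 279.60 = 342.8 g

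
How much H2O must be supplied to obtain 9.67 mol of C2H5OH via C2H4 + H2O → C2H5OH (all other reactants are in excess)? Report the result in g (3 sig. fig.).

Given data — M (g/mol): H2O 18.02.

n(C2H5OH) = 9.670 mol
n(H2O) = (1/1) × 9.670 = 9.670 mol
mass = 9.670 × 18.02 = 174.3 g

174 g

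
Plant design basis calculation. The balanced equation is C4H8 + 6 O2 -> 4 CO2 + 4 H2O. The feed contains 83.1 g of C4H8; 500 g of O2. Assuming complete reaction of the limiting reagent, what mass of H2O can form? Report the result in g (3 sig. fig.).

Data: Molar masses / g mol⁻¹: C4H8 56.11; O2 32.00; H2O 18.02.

107 g

n(C4H8) = 83.10 / 56.11 = 1.481 mol
n(O2) = 500.0 / 32.00 = 15.63 mol
n/ν for C4H8 = 1.481/1 = 1.481
n/ν for O2 = 15.63/6 = 2.605
Smallest n/ν is C4H8 → limiting reagent.
n(H2O) = (4/1) × 1.481 = 5.924 mol
mass = 5.924 × 18.02 = 106.8 g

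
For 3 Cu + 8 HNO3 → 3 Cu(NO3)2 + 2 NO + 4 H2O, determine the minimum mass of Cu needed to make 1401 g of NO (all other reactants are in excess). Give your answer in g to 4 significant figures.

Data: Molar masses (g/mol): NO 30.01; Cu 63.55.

4450 g

n(NO) = 1401 / 30.01 = 46.68 mol
n(Cu) = (3/2) × 46.68 = 70.02 mol
mass = 70.02 × 63.55 = 4450 g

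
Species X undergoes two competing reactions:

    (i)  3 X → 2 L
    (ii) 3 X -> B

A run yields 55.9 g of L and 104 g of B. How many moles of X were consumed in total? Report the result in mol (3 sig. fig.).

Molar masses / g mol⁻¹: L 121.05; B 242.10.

1.98 mol

n(L) = 55.9 / 121.05 = 0.4618 mol
n(B) = 104 / 242.10 = 0.4296 mol
n(X) via (i) = (3/2)×0.4618 = 0.6927 mol
n(X) via (ii) = (3/1)×0.4296 = 1.289 mol
total n(X) = 0.6927 + 1.289 = 1.982 mol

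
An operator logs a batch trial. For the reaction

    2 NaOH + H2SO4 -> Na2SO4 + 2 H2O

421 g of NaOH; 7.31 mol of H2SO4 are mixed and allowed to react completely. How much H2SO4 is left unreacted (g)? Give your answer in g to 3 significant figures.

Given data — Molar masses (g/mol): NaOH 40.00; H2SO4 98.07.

201 g

n(NaOH) = 421.0 / 40.00 = 10.53 mol
n(H2SO4) = 7.310 mol
n/ν for NaOH = 10.53/2 = 5.265
n/ν for H2SO4 = 7.310/1 = 7.310
Smallest n/ν is NaOH → limiting reagent.
H2SO4 consumed = (1/2) × 10.53 = 5.265 mol
H2SO4 remaining = 7.310 − 5.265 = 2.045 mol
mass = 2.045 × 98.07 = 200.6 g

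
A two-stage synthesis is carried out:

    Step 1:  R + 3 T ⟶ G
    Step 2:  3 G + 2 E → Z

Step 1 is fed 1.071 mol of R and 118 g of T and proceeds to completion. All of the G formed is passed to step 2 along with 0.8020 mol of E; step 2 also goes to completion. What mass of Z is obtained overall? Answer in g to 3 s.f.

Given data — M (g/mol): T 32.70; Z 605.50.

Step 1:
n(R) = 1.071 mol
n(T) = 118.0 / 32.70 = 3.609 mol
n/ν for R = 1.071/1 = 1.071
n/ν for T = 3.609/3 = 1.203
Smallest n/ν is R → limiting reagent.
n(G) produced = (1/1) × 1.071 = 1.071 mol
Step 2:
n(G) available = 1.071 mol
n(E) = 0.8020 mol
n/ν for G = 1.071/3 = 0.3570
n/ν for E = 0.8020/2 = 0.4010
Smallest n/ν is G → limiting reagent.
n(Z) = (1/3) × 1.071 = 0.3570 mol
mass = 0.3570 × 605.50 = 216.2 g

216 g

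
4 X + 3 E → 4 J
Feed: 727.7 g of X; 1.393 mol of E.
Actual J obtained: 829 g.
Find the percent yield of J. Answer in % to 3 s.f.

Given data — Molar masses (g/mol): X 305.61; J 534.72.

n(X) = 727.7 / 305.61 = 2.381 mol
n(E) = 1.393 mol
n/ν for X = 2.381/4 = 0.5953
n/ν for E = 1.393/3 = 0.4643
Smallest n/ν is E → limiting reagent.
theoretical n(J) = (4/3) × 1.393 = 1.857 mol → 993.0 g
% yield = 829 / 993.0 × 100 = 83.48 %

83.5 %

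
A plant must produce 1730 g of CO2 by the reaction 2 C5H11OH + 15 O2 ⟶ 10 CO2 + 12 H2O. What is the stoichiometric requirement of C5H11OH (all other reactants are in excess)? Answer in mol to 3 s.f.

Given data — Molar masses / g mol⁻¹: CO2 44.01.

n(CO2) = 1730 / 44.01 = 39.31 mol
n(C5H11OH) = (2/10) × 39.31 = 7.862 mol

7.86 mol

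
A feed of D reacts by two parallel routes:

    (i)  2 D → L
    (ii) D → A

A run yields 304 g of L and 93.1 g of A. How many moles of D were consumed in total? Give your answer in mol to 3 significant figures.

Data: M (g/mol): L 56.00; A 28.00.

14.2 mol

n(L) = 304 / 56.00 = 5.429 mol
n(A) = 93.1 / 28.00 = 3.325 mol
n(D) via (i) = (2/1)×5.429 = 10.86 mol
n(D) via (ii) = (1/1)×3.325 = 3.325 mol
total n(D) = 10.86 + 3.325 = 14.19 mol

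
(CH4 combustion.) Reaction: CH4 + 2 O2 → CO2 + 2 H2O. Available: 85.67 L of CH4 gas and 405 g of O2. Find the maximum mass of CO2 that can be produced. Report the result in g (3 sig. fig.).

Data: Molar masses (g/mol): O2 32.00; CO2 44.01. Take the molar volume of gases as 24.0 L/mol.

n(CH4) = 85.67 / 24.0 = 3.570 mol
n(O2) = 405.0 / 32.00 = 12.66 mol
n/ν → CH4: 3.570, O2: 6.330; CH4 is limiting.
n(CO2) = (1/1) × 3.570 = 3.570 mol
mass = 3.570 × 44.01 = 157.1 g

157 g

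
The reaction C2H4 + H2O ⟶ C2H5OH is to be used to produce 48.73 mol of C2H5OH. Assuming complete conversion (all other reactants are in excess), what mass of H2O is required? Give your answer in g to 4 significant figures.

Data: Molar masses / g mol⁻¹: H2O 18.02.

n(C2H5OH) = 48.73 mol
n(H2O) = (1/1) × 48.73 = 48.73 mol
mass = 48.73 × 18.02 = 878.1 g

878.1 g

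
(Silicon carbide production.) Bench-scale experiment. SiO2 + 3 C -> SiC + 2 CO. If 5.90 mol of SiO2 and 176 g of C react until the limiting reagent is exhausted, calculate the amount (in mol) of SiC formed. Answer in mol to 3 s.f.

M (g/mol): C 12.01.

n(SiO2) = 5.900 mol
n(C) = 176.0 / 12.01 = 14.65 mol
n/ν for SiO2 = 5.900/1 = 5.900
n/ν for C = 14.65/3 = 4.883
Smallest n/ν is C → limiting reagent.
n(SiC) = (1/3) × 14.65 = 4.883 mol

4.88 mol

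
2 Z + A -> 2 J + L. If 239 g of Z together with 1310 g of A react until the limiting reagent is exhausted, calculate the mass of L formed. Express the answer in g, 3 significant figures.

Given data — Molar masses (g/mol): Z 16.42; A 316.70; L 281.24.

1160 g

n(Z) = 239.0 / 16.42 = 14.56 mol
n(A) = 1310 / 316.70 = 4.136 mol
n/ν for Z = 14.56/2 = 7.280
n/ν for A = 4.136/1 = 4.136
Smallest n/ν is A → limiting reagent.
n(L) = (1/1) × 4.136 = 4.136 mol
mass = 4.136 × 281.24 = 1163 g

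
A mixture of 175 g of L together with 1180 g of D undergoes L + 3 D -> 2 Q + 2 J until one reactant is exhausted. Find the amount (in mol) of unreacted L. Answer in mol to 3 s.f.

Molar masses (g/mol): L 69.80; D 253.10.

0.953 mol

n(L) = 175.0 / 69.80 = 2.507 mol
n(D) = 1180 / 253.10 = 4.662 mol
n/ν for L = 2.507/1 = 2.507
n/ν for D = 4.662/3 = 1.554
Smallest n/ν is D → limiting reagent.
L consumed = (1/3) × 4.662 = 1.554 mol
L remaining = 2.507 − 1.554 = 0.9530 mol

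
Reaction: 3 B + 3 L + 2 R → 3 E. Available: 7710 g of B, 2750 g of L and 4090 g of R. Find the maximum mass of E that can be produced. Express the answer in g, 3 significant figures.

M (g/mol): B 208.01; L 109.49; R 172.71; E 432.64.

n(B) = 7710 / 208.01 = 37.07 mol
n(L) = 2750 / 109.49 = 25.12 mol
n(R) = 4090 / 172.71 = 23.68 mol
n/ν for B = 37.07/3 = 12.36
n/ν for L = 25.12/3 = 8.373
n/ν for R = 23.68/2 = 11.84
Smallest n/ν is L → limiting reagent.
n(E) = (3/3) × 25.12 = 25.12 mol
mass = 25.12 × 432.64 = 10870 g

10900 g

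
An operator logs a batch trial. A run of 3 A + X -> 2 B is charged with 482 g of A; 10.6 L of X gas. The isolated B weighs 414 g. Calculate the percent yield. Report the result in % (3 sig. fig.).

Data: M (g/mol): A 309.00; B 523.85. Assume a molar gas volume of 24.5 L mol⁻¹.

n(A) = 482.0 / 309.00 = 1.560 mol
n(X) = 10.60 / 24.5 = 0.4327 mol
n/ν for A = 1.560/3 = 0.5200
n/ν for X = 0.4327/1 = 0.4327
Smallest n/ν is X → limiting reagent.
theoretical n(B) = (2/1) × 0.4327 = 0.8654 mol → 453.3 g
% yield = 414 / 453.3 × 100 = 91.33 %

91.3 %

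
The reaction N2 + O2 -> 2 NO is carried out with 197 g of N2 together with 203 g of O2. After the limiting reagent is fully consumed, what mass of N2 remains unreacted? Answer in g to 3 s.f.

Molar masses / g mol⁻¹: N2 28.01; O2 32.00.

19.3 g

n(N2) = 197.0 / 28.01 = 7.033 mol
n(O2) = 203.0 / 32.00 = 6.344 mol
n/ν for N2 = 7.033/1 = 7.033
n/ν for O2 = 6.344/1 = 6.344
Smallest n/ν is O2 → limiting reagent.
N2 consumed = (1/1) × 6.344 = 6.344 mol
N2 remaining = 7.033 − 6.344 = 0.6890 mol
mass = 0.6890 × 28.01 = 19.30 g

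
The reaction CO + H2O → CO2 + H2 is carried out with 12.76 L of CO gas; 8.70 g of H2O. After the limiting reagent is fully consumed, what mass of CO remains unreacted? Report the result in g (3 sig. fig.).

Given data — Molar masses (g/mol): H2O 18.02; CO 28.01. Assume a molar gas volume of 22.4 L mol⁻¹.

2.43 g

n(CO) = 12.76 / 22.4 = 0.5696 mol
n(H2O) = 8.700 / 18.02 = 0.4828 mol
n/ν for CO = 0.5696/1 = 0.5696
n/ν for H2O = 0.4828/1 = 0.4828
Smallest n/ν is H2O → limiting reagent.
CO consumed = (1/1) × 0.4828 = 0.4828 mol
CO remaining = 0.5696 − 0.4828 = 0.08680 mol
mass = 0.08680 × 28.01 = 2.431 g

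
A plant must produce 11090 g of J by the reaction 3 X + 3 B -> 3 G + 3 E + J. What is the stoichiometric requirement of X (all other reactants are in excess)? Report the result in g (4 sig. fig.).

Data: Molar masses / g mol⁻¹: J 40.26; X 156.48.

n(J) = 11090 / 40.26 = 275.5 mol
n(X) = (3/1) × 275.5 = 826.5 mol
mass = 826.5 × 156.48 = 129300 g

129300 g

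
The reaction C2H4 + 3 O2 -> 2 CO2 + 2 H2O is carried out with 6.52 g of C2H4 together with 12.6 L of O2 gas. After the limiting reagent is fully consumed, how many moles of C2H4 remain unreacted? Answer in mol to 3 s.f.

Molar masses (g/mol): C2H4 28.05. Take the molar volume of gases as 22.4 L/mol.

n(C2H4) = 6.520 / 28.05 = 0.2324 mol
n(O2) = 12.60 / 22.4 = 0.5625 mol
n/ν for C2H4 = 0.2324/1 = 0.2324
n/ν for O2 = 0.5625/3 = 0.1875
Smallest n/ν is O2 → limiting reagent.
C2H4 consumed = (1/3) × 0.5625 = 0.1875 mol
C2H4 remaining = 0.2324 − 0.1875 = 0.04490 mol

0.0449 mol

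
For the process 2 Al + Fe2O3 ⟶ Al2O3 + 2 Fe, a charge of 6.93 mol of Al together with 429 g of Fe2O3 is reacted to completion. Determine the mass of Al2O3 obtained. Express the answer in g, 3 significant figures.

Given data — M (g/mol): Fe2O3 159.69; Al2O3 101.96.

274 g

n(Al) = 6.930 mol
n(Fe2O3) = 429.0 / 159.69 = 2.686 mol
n/ν → Al: 3.465, Fe2O3: 2.686; Fe2O3 is limiting.
n(Al2O3) = (1/1) × 2.686 = 2.686 mol
mass = 2.686 × 101.96 = 273.9 g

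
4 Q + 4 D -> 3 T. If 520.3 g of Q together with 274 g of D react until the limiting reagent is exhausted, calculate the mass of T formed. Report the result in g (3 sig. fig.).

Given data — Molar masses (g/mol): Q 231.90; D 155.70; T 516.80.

682 g

n(Q) = 520.3 / 231.90 = 2.244 mol
n(D) = 274.0 / 155.70 = 1.760 mol
n/ν → Q: 0.5610, D: 0.4400; D is limiting.
n(T) = (3/4) × 1.760 = 1.320 mol
mass = 1.320 × 516.80 = 682.2 g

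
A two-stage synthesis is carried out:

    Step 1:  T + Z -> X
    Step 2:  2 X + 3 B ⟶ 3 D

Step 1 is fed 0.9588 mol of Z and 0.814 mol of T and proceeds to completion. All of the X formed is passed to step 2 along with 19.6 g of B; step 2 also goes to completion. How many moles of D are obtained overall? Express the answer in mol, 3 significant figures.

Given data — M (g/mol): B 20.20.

Step 1:
n(Z) = 0.9588 mol
n(T) = 0.8140 mol
n/ν for Z = 0.9588/1 = 0.9588
n/ν for T = 0.8140/1 = 0.8140
Smallest n/ν is T → limiting reagent.
n(X) produced = (1/1) × 0.8140 = 0.8140 mol
Step 2:
n(X) available = 0.8140 mol
n(B) = 19.60 / 20.20 = 0.9703 mol
n/ν for X = 0.8140/2 = 0.4070
n/ν for B = 0.9703/3 = 0.3234
Smallest n/ν is B → limiting reagent.
n(D) = (3/3) × 0.9703 = 0.9703 mol

0.970 mol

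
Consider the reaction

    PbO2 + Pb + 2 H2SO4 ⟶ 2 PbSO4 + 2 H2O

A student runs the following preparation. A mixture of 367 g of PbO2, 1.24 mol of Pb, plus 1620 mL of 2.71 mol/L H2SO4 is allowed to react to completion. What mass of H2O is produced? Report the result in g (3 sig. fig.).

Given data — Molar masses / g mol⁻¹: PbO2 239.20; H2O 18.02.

44.7 g

n(PbO2) = 367.0 / 239.20 = 1.534 mol
n(Pb) = 1.240 mol
n(H2SO4) = 2.71 × 1620/1000 = 4.390 mol
n/ν for PbO2 = 1.534/1 = 1.534
n/ν for Pb = 1.240/1 = 1.240
n/ν for H2SO4 = 4.390/2 = 2.195
Smallest n/ν is Pb → limiting reagent.
n(H2O) = (2/1) × 1.240 = 2.480 mol
mass = 2.480 × 18.02 = 44.69 g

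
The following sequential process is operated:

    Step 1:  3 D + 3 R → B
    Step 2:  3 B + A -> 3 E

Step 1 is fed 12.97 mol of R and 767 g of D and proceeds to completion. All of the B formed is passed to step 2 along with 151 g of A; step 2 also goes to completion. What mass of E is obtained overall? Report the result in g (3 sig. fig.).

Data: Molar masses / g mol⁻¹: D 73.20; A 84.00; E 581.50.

Step 1:
n(R) = 12.97 mol
n(D) = 767.0 / 73.20 = 10.48 mol
n/ν for R = 12.97/3 = 4.323
n/ν for D = 10.48/3 = 3.493
Smallest n/ν is D → limiting reagent.
n(B) produced = (1/3) × 10.48 = 3.493 mol
Step 2:
n(B) available = 3.493 mol
n(A) = 151.0 / 84.00 = 1.798 mol
n/ν for B = 3.493/3 = 1.164
n/ν for A = 1.798/1 = 1.798
Smallest n/ν is B → limiting reagent.
n(E) = (3/3) × 3.493 = 3.493 mol
mass = 3.493 × 581.50 = 2031 g

2030 g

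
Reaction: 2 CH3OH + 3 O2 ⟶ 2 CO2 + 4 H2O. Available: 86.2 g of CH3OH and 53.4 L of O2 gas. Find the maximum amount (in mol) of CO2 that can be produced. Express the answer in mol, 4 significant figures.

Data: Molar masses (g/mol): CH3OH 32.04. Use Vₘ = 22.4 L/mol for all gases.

1.589 mol

n(CH3OH) = 86.20 / 32.04 = 2.690 mol
n(O2) = 53.40 / 22.4 = 2.384 mol
n/ν → CH3OH: 1.345, O2: 0.7947; O2 is limiting.
n(CO2) = (2/3) × 2.384 = 1.589 mol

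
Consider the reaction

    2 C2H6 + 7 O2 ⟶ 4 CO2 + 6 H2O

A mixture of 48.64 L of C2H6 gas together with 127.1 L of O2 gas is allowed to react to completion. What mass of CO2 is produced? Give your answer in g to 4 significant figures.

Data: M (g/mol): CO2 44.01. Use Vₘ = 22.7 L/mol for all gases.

n(C2H6) = 48.64 / 22.7 = 2.143 mol
n(O2) = 127.1 / 22.7 = 5.599 mol
n/ν → C2H6: 1.072, O2: 0.7999; O2 is limiting.
n(CO2) = (4/7) × 5.599 = 3.199 mol
mass = 3.199 × 44.01 = 140.8 g

140.8 g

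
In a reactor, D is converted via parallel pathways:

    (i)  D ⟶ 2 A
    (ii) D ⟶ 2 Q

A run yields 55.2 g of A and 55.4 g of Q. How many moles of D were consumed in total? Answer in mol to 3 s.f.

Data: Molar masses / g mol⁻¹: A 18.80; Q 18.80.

2.94 mol

n(A) = 55.2 / 18.80 = 2.936 mol
n(Q) = 55.4 / 18.80 = 2.947 mol
n(D) via (i) = (1/2)×2.936 = 1.468 mol
n(D) via (ii) = (1/2)×2.947 = 1.474 mol
total n(D) = 1.468 + 1.474 = 2.942 mol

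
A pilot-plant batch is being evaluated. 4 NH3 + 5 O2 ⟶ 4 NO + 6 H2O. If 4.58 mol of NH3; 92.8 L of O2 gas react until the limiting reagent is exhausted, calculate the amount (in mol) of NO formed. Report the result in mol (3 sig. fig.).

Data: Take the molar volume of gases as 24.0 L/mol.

3.09 mol

n(NH3) = 4.580 mol
n(O2) = 92.80 / 24.0 = 3.867 mol
n/ν for NH3 = 4.580/4 = 1.145
n/ν for O2 = 3.867/5 = 0.7734
Smallest n/ν is O2 → limiting reagent.
n(NO) = (4/5) × 3.867 = 3.094 mol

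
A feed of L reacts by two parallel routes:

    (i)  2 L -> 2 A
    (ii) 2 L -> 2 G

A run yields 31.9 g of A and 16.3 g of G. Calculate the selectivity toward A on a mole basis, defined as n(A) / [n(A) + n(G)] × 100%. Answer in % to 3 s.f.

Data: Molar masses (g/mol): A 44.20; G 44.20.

66.2 %

n(A) = 31.9 / 44.20 = 0.7217 mol
n(G) = 16.3 / 44.20 = 0.3688 mol
selectivity = 0.7217/(0.7217+0.3688) × 100 = 66.18 %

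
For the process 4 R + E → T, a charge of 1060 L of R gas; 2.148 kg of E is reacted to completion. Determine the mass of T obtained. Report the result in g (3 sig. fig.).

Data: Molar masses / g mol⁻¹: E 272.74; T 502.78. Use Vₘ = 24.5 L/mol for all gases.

3960 g

n(R) = 1060 / 24.5 = 43.27 mol
n(E) = 2.148×1000 / 272.74 = 7.876 mol
n/ν for R = 43.27/4 = 10.82
n/ν for E = 7.876/1 = 7.876
Smallest n/ν is E → limiting reagent.
n(T) = (1/1) × 7.876 = 7.876 mol
mass = 7.876 × 502.78 = 3960 g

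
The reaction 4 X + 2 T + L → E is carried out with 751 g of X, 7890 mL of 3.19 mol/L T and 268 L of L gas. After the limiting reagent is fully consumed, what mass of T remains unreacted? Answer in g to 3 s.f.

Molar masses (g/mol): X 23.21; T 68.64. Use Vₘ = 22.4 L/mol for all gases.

n(X) = 751.0 / 23.21 = 32.36 mol
n(T) = 3.19 × 7890/1000 = 25.17 mol
n(L) = 268.0 / 22.4 = 11.96 mol
n/ν → X: 8.090, T: 12.59, L: 11.96; X is limiting.
T consumed = (2/4) × 32.36 = 16.18 mol
T remaining = 25.17 − 16.18 = 8.990 mol
mass = 8.990 × 68.64 = 617.1 g

617 g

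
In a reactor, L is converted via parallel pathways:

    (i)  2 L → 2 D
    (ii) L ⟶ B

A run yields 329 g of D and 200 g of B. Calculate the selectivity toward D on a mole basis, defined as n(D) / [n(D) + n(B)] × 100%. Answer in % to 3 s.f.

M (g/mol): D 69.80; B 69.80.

62.2 %

n(D) = 329 / 69.80 = 4.713 mol
n(B) = 200 / 69.80 = 2.865 mol
selectivity = 4.713/(4.713+2.865) × 100 = 62.19 %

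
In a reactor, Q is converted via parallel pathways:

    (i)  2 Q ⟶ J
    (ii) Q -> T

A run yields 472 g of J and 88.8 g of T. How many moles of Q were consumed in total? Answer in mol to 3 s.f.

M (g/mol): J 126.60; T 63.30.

n(J) = 472 / 126.60 = 3.728 mol
n(T) = 88.8 / 63.30 = 1.403 mol
n(Q) via (i) = (2/1)×3.728 = 7.456 mol
n(Q) via (ii) = (1/1)×1.403 = 1.403 mol
total n(Q) = 7.456 + 1.403 = 8.859 mol

8.86 mol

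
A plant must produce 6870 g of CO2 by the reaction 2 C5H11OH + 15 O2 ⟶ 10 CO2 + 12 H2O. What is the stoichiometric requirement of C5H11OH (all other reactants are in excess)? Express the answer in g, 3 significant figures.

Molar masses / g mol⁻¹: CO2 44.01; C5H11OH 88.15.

n(CO2) = 6870 / 44.01 = 156.1 mol
n(C5H11OH) = (2/10) × 156.1 = 31.22 mol
mass = 31.22 × 88.15 = 2752 g

2750 g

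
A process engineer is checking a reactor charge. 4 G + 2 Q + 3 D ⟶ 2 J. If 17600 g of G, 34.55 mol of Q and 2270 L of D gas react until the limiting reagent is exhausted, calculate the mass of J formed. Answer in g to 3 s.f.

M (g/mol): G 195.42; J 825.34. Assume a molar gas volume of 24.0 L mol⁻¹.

n(G) = 17600 / 195.42 = 90.06 mol
n(Q) = 34.55 mol
n(D) = 2270 / 24.0 = 94.58 mol
n/ν for G = 90.06/4 = 22.52
n/ν for Q = 34.55/2 = 17.28
n/ν for D = 94.58/3 = 31.53
Smallest n/ν is Q → limiting reagent.
n(J) = (2/2) × 34.55 = 34.55 mol
mass = 34.55 × 825.34 = 28520 g

28500 g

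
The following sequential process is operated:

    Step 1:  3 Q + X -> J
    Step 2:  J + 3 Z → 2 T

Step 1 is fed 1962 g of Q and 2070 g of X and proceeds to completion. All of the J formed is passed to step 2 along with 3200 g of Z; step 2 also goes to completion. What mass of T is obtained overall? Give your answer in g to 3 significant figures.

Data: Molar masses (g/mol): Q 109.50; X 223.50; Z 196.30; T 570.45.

Step 1:
n(Q) = 1962 / 109.50 = 17.92 mol
n(X) = 2070 / 223.50 = 9.262 mol
n/ν for Q = 17.92/3 = 5.973
n/ν for X = 9.262/1 = 9.262
Smallest n/ν is Q → limiting reagent.
n(J) produced = (1/3) × 17.92 = 5.973 mol
Step 2:
n(J) available = 5.973 mol
n(Z) = 3200 / 196.30 = 16.30 mol
n/ν for J = 5.973/1 = 5.973
n/ν for Z = 16.30/3 = 5.433
Smallest n/ν is Z → limiting reagent.
n(T) = (2/3) × 16.30 = 10.87 mol
mass = 10.87 × 570.45 = 6201 g

6200 g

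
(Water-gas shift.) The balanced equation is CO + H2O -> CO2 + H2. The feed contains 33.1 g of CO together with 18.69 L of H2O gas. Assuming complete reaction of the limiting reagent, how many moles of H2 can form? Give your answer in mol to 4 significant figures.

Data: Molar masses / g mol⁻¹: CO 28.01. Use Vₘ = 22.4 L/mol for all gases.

0.8344 mol

n(CO) = 33.10 / 28.01 = 1.182 mol
n(H2O) = 18.69 / 22.4 = 0.8344 mol
n/ν → CO: 1.182, H2O: 0.8344; H2O is limiting.
n(H2) = (1/1) × 0.8344 = 0.8344 mol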